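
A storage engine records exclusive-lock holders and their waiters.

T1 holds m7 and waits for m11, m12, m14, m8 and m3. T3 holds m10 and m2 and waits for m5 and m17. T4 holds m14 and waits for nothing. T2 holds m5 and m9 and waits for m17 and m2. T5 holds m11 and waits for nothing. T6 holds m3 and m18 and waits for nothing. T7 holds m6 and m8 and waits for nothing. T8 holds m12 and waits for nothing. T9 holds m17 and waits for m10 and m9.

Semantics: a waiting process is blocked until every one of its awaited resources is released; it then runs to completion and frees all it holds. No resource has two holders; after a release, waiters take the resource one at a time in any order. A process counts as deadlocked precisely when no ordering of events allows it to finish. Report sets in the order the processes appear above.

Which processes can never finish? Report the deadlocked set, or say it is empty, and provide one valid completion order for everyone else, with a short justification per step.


Deadlocked: T3, T2 and T9.
Key observation: the knot is the closed ring of waits T3 -> T2 -> T3; T9 is caught in further circular waits.
A valid finishing order for the others: T8, T7, T5, T6, T4, T1.
Check, step by step:
  T8: no waits; runs immediately, freeing m12
  T7: no waits; runs immediately, freeing m6 and m8
  T5: no waits; runs immediately, freeing m11
  T6: no waits; runs immediately, freeing m3 and m18
  T4: no waits; runs immediately, freeing m14
  run T1 (all its waits — m11, m12, m14, m8 and m3 — are resolved); releases m7


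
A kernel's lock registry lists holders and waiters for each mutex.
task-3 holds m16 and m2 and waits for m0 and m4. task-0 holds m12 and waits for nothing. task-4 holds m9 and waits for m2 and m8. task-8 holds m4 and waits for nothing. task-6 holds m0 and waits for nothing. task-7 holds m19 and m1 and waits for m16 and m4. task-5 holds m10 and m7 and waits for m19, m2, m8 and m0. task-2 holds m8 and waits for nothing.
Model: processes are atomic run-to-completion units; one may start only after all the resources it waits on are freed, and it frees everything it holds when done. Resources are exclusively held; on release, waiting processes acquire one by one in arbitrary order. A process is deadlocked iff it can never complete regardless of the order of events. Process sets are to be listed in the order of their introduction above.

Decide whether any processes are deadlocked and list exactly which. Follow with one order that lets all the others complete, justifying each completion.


No process is deadlocked.
Key observation: no waiting chain loops back on itself — every chain ends at a process that waits on nothing, so everyone eventually runs.
One completion order for the rest: task-8, task-6, task-3, task-2, task-7, task-5, task-0, task-4.
Walking it through:
  task-8 waits on nothing -> runs at once and releases m4
  task-6 waits on nothing -> runs at once and releases m0
  task-3: everything it awaited (m0 and m4) is free; runs, freeing m16 and m2
  task-2 waits on nothing -> runs at once and releases m8
  task-7: everything it awaited (m16 and m4) is free; runs, freeing m19 and m1
  task-5: everything it awaited (m19, m2, m8 and m0) is free; runs, freeing m10 and m7
  task-0 waits on nothing -> runs at once and releases m12
  task-4: everything it awaited (m2 and m8) is free; runs, freeing m9


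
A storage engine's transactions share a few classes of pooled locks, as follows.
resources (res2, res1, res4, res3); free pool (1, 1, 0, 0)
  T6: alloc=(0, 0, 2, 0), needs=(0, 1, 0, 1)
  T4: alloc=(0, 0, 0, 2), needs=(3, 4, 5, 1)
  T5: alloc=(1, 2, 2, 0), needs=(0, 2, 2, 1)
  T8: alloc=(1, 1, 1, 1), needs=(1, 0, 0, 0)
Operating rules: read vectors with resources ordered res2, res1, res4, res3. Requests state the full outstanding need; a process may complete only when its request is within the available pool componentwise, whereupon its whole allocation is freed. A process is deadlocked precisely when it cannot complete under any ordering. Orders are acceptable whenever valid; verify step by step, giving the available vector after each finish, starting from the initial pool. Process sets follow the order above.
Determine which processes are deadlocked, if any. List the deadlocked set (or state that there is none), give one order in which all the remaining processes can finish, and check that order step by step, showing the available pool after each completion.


Nothing here is deadlocked.
Key observation: T8 fits the free pool immediately, and its release cascades until everyone finishes.
A valid finishing order for the others: T8, T6, T5, T4. Walking it through:
  pool = (1, 1, 0, 0)
  T8: need (1, 0, 0, 0) fits (1, 1, 0, 0); releases (1, 1, 1, 1), pool now (2, 2, 1, 1)
  T6: need (0, 1, 0, 1) fits (2, 2, 1, 1); releases (0, 0, 2, 0), pool now (2, 2, 3, 1)
  T5: need (0, 2, 2, 1) fits (2, 2, 3, 1); releases (1, 2, 2, 0), pool now (3, 4, 5, 1)
  T4: need (3, 4, 5, 1) fits (3, 4, 5, 1); releases (0, 0, 0, 2), pool now (3, 4, 5, 3)


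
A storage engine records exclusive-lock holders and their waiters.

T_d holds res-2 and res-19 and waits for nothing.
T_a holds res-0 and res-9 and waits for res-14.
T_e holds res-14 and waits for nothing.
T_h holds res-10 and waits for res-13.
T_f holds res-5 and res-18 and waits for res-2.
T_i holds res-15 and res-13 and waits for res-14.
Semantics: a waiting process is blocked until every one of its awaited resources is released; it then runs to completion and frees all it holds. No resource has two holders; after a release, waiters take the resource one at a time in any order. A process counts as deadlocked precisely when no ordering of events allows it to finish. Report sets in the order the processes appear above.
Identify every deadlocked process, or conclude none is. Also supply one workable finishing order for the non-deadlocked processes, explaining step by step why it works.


Nothing here is deadlocked.
Key observation: all waits point, directly or indirectly, at processes that can finish, so nothing is permanently blocked.
One completion order for the rest: T_e, T_i, T_h, T_a, T_d, T_f.
Walking it through:
  T_e waits on nothing -> runs at once and releases res-14
  T_i: everything it awaited (res-14) is free; runs, freeing res-15 and res-13
  T_h: everything it awaited (res-13) is free; runs, freeing res-10
  T_a: everything it awaited (res-14) is free; runs, freeing res-0 and res-9
  T_d waits on nothing -> runs at once and releases res-2 and res-19
  T_f: everything it awaited (res-2) is free; runs, freeing res-5 and res-18


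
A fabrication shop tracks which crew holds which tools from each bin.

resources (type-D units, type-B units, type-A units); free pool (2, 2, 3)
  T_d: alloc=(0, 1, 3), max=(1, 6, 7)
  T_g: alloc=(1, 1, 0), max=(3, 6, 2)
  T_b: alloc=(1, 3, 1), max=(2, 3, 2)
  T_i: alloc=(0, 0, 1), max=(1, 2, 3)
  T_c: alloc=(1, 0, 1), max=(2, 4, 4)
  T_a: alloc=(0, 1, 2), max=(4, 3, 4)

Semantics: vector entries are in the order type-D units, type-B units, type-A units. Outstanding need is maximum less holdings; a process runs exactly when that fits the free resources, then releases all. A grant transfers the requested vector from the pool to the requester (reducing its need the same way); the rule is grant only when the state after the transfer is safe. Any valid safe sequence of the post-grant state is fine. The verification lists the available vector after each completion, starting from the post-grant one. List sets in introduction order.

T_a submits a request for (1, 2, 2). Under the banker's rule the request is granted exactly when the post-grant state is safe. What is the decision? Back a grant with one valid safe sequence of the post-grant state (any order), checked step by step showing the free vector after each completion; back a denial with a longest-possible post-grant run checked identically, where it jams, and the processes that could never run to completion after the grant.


DENY — the pretend-granted state is unsafe.
Key observation: after T_b, T_i the pool peaks at (2, 3, 3), and each blocked process is short somewhere: T_d on type-B units, type-A units; T_g on type-B units; T_c on type-B units; T_a on type-D units.
On the post-grant state, T_b, T_i is a maximal run — nothing extends it. Verifying each step:
  pool = (1, 0, 1)
  T_b needs (1, 0, 1) <= (1, 0, 1) -> finishes; pool += (1, 3, 1) = (2, 3, 2)
  T_i needs (1, 2, 2) <= (2, 3, 2) -> finishes; pool += (0, 0, 1) = (2, 3, 3)
  blocked: T_d wants (1, 5, 4), pool (2, 3, 3) — not enough type-B units and type-A units
  blocked: T_g wants (2, 5, 2), pool (2, 3, 3) — not enough type-B units
  blocked: T_c wants (1, 4, 3), pool (2, 3, 3) — not enough type-B units
  blocked: T_a wants (3, 0, 0), pool (2, 3, 3) — not enough type-D units
Had the request been granted, T_d, T_g, T_c and T_a could never finish.


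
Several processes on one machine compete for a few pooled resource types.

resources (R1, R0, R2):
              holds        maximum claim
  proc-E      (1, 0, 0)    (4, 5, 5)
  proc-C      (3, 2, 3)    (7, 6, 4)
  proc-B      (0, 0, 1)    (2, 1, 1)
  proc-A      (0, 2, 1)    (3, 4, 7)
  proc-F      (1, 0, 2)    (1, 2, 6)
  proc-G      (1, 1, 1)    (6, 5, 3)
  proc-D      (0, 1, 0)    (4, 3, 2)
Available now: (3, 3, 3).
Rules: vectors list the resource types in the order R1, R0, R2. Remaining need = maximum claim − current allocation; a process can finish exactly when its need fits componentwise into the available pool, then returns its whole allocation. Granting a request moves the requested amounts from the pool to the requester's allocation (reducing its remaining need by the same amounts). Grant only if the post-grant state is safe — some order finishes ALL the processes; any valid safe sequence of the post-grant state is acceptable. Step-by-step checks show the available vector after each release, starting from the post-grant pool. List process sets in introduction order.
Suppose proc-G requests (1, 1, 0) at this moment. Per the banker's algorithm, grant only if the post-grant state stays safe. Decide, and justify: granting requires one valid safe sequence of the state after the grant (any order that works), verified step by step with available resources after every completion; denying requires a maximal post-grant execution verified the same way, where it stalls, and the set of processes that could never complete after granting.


DENY — the pretend-granted state is unsafe.
Key observation: after proc-B, proc-F, proc-A the pool peaks at (3, 4, 7), and each blocked process is short somewhere: proc-E on R0; proc-C on R1; proc-G on R1; proc-D on R1.
On the post-grant state, proc-B, proc-F, proc-A is a maximal run — nothing extends it. Verifying each step:
  pool = (2, 2, 3)
  run proc-B (needs (2, 1, 0), free (2, 2, 3)); after release of (0, 0, 1) the pool is (2, 2, 4)
  run proc-F (needs (0, 2, 4), free (2, 2, 4)); after release of (1, 0, 2) the pool is (3, 2, 6)
  run proc-A (needs (3, 2, 6), free (3, 2, 6)); after release of (0, 2, 1) the pool is (3, 4, 7)
  proc-E cannot run: need (3, 5, 5) vs free (3, 4, 7) (insufficient R0)
  proc-C cannot run: need (4, 4, 1) vs free (3, 4, 7) (insufficient R1)
  proc-G cannot run: need (4, 3, 2) vs free (3, 4, 7) (insufficient R1)
  proc-D cannot run: need (4, 2, 2) vs free (3, 4, 7) (insufficient R1)
Post-grant, the permanently blocked set is proc-E, proc-C, proc-G and proc-D.


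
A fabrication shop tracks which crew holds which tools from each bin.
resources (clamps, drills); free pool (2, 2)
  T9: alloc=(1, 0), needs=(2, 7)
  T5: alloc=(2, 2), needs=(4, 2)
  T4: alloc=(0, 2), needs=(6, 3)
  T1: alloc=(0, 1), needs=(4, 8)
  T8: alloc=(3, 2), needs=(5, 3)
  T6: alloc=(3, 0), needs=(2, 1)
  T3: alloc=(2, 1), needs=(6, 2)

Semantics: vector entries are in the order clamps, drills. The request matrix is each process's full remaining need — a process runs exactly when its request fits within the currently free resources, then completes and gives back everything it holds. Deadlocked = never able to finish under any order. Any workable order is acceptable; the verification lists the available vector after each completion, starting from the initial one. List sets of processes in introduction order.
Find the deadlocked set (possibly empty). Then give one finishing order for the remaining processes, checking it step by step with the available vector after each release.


The deadlocked set is empty.
Key observation: T6 fits the free pool immediately, and its release cascades until everyone finishes.
One completion order for the rest: T6, T5, T3, T8, T4, T1, T9. Walking it through:
  pool = (2, 2)
  run T6 (needs (2, 1), free (2, 2)); after release of (3, 0) the pool is (5, 2)
  run T5 (needs (4, 2), free (5, 2)); after release of (2, 2) the pool is (7, 4)
  run T3 (needs (6, 2), free (7, 4)); after release of (2, 1) the pool is (9, 5)
  run T8 (needs (5, 3), free (9, 5)); after release of (3, 2) the pool is (12, 7)
  run T4 (needs (6, 3), free (12, 7)); after release of (0, 2) the pool is (12, 9)
  run T1 (needs (4, 8), free (12, 9)); after release of (0, 1) the pool is (12, 10)
  run T9 (needs (2, 7), free (12, 10)); after release of (1, 0) the pool is (13, 10)


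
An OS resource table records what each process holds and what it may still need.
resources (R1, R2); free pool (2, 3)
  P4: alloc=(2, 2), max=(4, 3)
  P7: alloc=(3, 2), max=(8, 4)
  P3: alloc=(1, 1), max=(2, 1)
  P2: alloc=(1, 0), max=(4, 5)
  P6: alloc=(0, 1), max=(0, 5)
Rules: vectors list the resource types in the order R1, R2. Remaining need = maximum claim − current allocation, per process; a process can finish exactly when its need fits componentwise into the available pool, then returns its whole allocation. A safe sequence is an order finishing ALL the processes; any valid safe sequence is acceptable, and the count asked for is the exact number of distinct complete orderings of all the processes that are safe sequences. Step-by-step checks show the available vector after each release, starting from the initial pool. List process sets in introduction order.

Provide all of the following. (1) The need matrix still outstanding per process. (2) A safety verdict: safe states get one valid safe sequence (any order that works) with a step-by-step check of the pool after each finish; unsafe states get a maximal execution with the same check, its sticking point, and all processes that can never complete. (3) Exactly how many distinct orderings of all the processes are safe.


(1) Remaining need (order R1, R2):
  P4: (2, 1)
  P7: (5, 2)
  P3: (1, 0)
  P2: (3, 5)
  P6: (0, 4)
(2) SAFE — a valid safe sequence is P4, P6, P3, P7, P2.
Key observation: the first exact fit in this order is P4 — it needs (2, 1) with (2, 3) free, meeting a requested resource to the last unit.
Step-by-step check:
  pool = (2, 3)
  P4 needs (2, 1) <= (2, 3) -> finishes; pool += (2, 2) = (4, 5)
  P6 needs (0, 4) <= (4, 5) -> finishes; pool += (0, 1) = (4, 6)
  P3 needs (1, 0) <= (4, 6) -> finishes; pool += (1, 1) = (5, 7)
  P7 needs (5, 2) <= (5, 7) -> finishes; pool += (3, 2) = (8, 9)
  P2 needs (3, 5) <= (8, 9) -> finishes; pool += (1, 0) = (9, 9)
(3) Precisely 25 of the possible complete orderings are safe sequences.


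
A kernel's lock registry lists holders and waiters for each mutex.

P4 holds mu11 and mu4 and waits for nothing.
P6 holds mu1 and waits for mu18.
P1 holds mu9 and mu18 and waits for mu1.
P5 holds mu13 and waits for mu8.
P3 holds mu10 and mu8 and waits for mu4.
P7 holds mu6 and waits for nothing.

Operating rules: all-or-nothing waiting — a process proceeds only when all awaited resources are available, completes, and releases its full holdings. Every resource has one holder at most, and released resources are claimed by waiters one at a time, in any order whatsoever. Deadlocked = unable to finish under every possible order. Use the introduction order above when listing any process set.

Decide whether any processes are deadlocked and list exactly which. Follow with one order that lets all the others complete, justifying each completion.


The deadlocked set is P6 and P1.
Key observation: the loop P6 -> P1 -> P6 blocks itself forever; no other process is dragged down with it.
One completion order for the rest: P4, P3, P5, P7.
Verifying each step:
  run P4 (it waits on nothing); releases mu11 and mu4
  run P3 (all its waits — mu4 — are resolved); releases mu10 and mu8
  run P5 (all its waits — mu8 — are resolved); releases mu13
  run P7 (it waits on nothing); releases mu6


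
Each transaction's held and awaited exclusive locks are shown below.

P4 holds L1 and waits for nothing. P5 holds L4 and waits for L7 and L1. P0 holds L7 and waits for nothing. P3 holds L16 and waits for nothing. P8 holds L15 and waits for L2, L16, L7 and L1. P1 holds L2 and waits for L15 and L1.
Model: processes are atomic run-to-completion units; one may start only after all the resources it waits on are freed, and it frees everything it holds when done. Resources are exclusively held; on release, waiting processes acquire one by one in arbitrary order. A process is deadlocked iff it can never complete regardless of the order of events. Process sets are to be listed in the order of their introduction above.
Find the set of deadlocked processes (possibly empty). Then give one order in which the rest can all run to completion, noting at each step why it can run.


The deadlocked set is P8 and P1.
Key observation: the wait chain closes on itself along P8 -> P1 -> P8; no other process is dragged down with it.
A valid finishing order for the others: P0, P4, P5, P3.
Verifying each step:
  P0: no waits; runs immediately, freeing L7
  P4: no waits; runs immediately, freeing L1
  P5 waits on L7 and L1 — all released -> runs and releases L4
  P3: no waits; runs immediately, freeing L16


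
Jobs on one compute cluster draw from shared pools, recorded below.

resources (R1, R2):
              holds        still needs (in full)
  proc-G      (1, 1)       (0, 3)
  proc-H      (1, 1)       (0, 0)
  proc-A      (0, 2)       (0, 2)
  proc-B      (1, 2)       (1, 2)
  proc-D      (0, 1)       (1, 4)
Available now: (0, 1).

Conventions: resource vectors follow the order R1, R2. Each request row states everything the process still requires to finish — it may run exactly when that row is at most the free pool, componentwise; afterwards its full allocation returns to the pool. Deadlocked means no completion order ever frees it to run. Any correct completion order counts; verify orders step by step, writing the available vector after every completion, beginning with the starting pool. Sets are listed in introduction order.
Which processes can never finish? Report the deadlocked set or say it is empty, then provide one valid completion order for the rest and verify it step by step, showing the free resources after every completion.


No process is deadlocked.
Key observation: proc-H fits the free pool immediately, and its release cascades until everyone finishes.
A valid finishing order for the others: proc-H, proc-B, proc-D, proc-G, proc-A. Check, step by step:
  pool = (0, 1)
  run proc-H (needs (0, 0), free (0, 1)); after release of (1, 1) the pool is (1, 2)
  run proc-B (needs (1, 2), free (1, 2)); after release of (1, 2) the pool is (2, 4)
  run proc-D (needs (1, 4), free (2, 4)); after release of (0, 1) the pool is (2, 5)
  run proc-G (needs (0, 3), free (2, 5)); after release of (1, 1) the pool is (3, 6)
  run proc-A (needs (0, 2), free (3, 6)); after release of (0, 2) the pool is (3, 8)


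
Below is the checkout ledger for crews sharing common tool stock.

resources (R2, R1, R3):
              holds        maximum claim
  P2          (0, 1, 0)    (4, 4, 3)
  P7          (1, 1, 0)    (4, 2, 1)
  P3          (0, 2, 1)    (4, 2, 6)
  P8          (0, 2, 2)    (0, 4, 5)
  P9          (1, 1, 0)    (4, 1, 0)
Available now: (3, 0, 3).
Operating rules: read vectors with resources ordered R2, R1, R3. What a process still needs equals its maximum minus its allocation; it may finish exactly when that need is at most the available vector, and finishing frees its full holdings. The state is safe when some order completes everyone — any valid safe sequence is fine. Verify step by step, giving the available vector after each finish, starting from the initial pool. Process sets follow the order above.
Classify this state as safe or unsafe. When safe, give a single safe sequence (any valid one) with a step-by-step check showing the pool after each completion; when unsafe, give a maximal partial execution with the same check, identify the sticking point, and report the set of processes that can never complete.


SAFE, for example via the order P9, P7, P8, P3, P2.
Key observation: P9 marks the first exact bind of the order: its need (3, 0, 0) fits the free (3, 0, 3) with zero slack on a requested resource.
Check, step by step:
  pool = (3, 0, 3)
  P9: need (3, 0, 0) fits (3, 0, 3); releases (1, 1, 0), pool now (4, 1, 3)
  P7: need (3, 1, 1) fits (4, 1, 3); releases (1, 1, 0), pool now (5, 2, 3)
  P8: need (0, 2, 3) fits (5, 2, 3); releases (0, 2, 2), pool now (5, 4, 5)
  P3: need (4, 0, 5) fits (5, 4, 5); releases (0, 2, 1), pool now (5, 6, 6)
  P2: need (4, 3, 3) fits (5, 6, 6); releases (0, 1, 0), pool now (5, 7, 6)


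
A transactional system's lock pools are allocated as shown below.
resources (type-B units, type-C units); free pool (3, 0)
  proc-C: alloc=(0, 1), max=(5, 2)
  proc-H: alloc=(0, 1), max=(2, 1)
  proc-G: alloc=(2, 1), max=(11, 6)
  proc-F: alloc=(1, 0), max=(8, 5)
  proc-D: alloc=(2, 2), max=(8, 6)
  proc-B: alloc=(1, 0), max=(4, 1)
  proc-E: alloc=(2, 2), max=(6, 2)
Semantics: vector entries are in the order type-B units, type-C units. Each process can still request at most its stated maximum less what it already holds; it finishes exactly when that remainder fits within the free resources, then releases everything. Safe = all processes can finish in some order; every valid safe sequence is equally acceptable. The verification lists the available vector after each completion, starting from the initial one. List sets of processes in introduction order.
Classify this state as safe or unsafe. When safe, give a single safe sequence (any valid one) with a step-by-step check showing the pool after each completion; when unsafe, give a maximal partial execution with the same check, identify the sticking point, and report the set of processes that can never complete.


The state is SAFE; one workable sequence: proc-H, proc-B, proc-E, proc-C, proc-D, proc-F, proc-G.
Key observation: proc-B marks the first exact bind of the order: its need (3, 1) fits the free (3, 1) with zero slack on a requested resource.
Step-by-step check:
  pool = (3, 0)
  run proc-H (needs (2, 0), free (3, 0)); after release of (0, 1) the pool is (3, 1)
  run proc-B (needs (3, 1), free (3, 1)); after release of (1, 0) the pool is (4, 1)
  run proc-E (needs (4, 0), free (4, 1)); after release of (2, 2) the pool is (6, 3)
  run proc-C (needs (5, 1), free (6, 3)); after release of (0, 1) the pool is (6, 4)
  run proc-D (needs (6, 4), free (6, 4)); after release of (2, 2) the pool is (8, 6)
  run proc-F (needs (7, 5), free (8, 6)); after release of (1, 0) the pool is (9, 6)
  run proc-G (needs (9, 5), free (9, 6)); after release of (2, 1) the pool is (11, 7)


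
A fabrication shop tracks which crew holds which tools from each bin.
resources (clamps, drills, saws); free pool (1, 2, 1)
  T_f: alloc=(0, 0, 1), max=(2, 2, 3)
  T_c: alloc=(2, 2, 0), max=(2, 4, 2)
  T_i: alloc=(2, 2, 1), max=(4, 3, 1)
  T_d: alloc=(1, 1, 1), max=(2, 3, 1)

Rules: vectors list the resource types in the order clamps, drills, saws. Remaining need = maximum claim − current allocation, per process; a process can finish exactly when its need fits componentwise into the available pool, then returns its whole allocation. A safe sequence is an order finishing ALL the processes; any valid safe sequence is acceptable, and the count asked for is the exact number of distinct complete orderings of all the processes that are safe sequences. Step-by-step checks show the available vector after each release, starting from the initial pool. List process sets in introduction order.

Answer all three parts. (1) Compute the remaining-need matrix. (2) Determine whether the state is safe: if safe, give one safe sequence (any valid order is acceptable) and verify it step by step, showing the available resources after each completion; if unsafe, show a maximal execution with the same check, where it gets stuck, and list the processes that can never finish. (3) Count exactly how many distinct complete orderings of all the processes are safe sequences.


(1) Need matrix, components ordered clamps, drills, saws:
  T_f: (2, 2, 2)
  T_c: (0, 2, 2)
  T_i: (2, 1, 0)
  T_d: (1, 2, 0)
(2) SAFE. One safe sequence: T_d, T_i, T_c, T_f.
Key observation: the order's first zero-slack moment is T_d ((1, 2, 0) needed, (1, 2, 1) free — a requested resource with nothing to spare).
Walking it through:
  pool = (1, 2, 1)
  run T_d (needs (1, 2, 0), free (1, 2, 1)); after release of (1, 1, 1) the pool is (2, 3, 2)
  run T_i (needs (2, 1, 0), free (2, 3, 2)); after release of (2, 2, 1) the pool is (4, 5, 3)
  run T_c (needs (0, 2, 2), free (4, 5, 3)); after release of (2, 2, 0) the pool is (6, 7, 3)
  run T_f (needs (2, 2, 2), free (6, 7, 3)); after release of (0, 0, 1) the pool is (6, 7, 4)
(3) Precisely 6 of the possible complete orderings are safe sequences.


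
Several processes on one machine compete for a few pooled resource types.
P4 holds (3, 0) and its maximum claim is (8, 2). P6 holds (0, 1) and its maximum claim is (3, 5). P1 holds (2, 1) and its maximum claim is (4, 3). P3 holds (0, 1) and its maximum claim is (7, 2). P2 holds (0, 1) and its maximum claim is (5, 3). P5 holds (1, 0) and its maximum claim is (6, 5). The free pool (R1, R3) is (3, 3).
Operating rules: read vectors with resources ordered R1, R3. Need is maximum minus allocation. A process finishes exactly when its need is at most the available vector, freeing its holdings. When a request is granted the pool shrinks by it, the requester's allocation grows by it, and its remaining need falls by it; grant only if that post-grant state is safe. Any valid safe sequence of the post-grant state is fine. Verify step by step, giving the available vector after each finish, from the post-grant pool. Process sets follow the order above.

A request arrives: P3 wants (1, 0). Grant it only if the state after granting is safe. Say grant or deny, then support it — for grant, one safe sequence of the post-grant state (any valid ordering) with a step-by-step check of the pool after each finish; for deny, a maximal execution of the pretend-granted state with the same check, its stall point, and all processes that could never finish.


DENY: after the grant no complete ordering would exist.
Key observation: even finishing P1, P6 leaves just (4, 5) free — too little R1 for any of the remaining processes.
After a pretend grant, a maximal execution: P1, P6 — then nothing else fits. Verifying each step:
  pool = (2, 3)
  P1: need (2, 2) fits (2, 3); releases (2, 1), pool now (4, 4)
  P6: need (3, 4) fits (4, 4); releases (0, 1), pool now (4, 5)
  P4 still needs (5, 2) but only (4, 5) is free — short on R1
  P3 still needs (6, 1) but only (4, 5) is free — short on R1
  P2 still needs (5, 2) but only (4, 5) is free — short on R1
  P5 still needs (5, 5) but only (4, 5) is free — short on R1
Processes that could never finish after the grant: P4, P3, P2 and P5.


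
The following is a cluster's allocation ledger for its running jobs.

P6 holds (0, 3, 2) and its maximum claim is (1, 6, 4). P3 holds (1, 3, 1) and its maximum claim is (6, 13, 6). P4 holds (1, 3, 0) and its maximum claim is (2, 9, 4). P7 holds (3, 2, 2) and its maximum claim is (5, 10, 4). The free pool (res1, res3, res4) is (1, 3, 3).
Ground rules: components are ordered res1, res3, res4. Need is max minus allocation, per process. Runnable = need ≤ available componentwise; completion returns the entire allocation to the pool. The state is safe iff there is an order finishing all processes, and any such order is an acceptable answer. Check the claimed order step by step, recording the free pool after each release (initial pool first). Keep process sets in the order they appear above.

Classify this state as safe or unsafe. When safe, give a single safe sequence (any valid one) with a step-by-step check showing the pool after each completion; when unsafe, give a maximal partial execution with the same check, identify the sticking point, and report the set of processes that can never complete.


SAFE, for example via the order P6, P4, P7, P3.
Key observation: at P6 the run first touches a limit — (1, 3, 2) against (1, 3, 3), exact on a resource it actually requests.
Step-by-step check:
  pool = (1, 3, 3)
  P6 needs (1, 3, 2) <= (1, 3, 3) -> finishes; pool += (0, 3, 2) = (1, 6, 5)
  P4 needs (1, 6, 4) <= (1, 6, 5) -> finishes; pool += (1, 3, 0) = (2, 9, 5)
  P7 needs (2, 8, 2) <= (2, 9, 5) -> finishes; pool += (3, 2, 2) = (5, 11, 7)
  P3 needs (5, 10, 5) <= (5, 11, 7) -> finishes; pool += (1, 3, 1) = (6, 14, 8)


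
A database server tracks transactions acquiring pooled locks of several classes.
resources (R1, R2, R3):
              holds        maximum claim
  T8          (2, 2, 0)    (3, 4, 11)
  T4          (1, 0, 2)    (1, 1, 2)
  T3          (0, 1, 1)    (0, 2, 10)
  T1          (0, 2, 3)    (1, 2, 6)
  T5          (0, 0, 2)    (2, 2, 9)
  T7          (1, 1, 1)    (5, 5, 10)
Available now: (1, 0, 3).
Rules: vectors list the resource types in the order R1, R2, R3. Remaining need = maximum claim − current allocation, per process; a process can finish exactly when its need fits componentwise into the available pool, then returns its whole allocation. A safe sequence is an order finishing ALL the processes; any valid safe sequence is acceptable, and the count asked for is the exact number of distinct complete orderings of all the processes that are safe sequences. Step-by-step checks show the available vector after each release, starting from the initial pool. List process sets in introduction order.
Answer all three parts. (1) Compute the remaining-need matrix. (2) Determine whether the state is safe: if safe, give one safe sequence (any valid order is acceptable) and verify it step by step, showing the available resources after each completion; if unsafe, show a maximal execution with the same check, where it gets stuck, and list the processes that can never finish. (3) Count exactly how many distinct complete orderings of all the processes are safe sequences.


(1) Remaining need (order R1, R2, R3):
  T8: (1, 2, 11)
  T4: (0, 1, 0)
  T3: (0, 1, 9)
  T1: (1, 0, 3)
  T5: (2, 2, 7)
  T7: (4, 4, 9)
(2) SAFE. One safe sequence: T1, T4, T5, T3, T8, T7.
Key observation: T1 marks the first exact bind of the order: its need (1, 0, 3) fits the free (1, 0, 3) with zero slack on a requested resource.
Check, step by step:
  pool = (1, 0, 3)
  T1: need (1, 0, 3) fits (1, 0, 3); releases (0, 2, 3), pool now (1, 2, 6)
  T4: need (0, 1, 0) fits (1, 2, 6); releases (1, 0, 2), pool now (2, 2, 8)
  T5: need (2, 2, 7) fits (2, 2, 8); releases (0, 0, 2), pool now (2, 2, 10)
  T3: need (0, 1, 9) fits (2, 2, 10); releases (0, 1, 1), pool now (2, 3, 11)
  T8: need (1, 2, 11) fits (2, 3, 11); releases (2, 2, 0), pool now (4, 5, 11)
  T7: need (4, 4, 9) fits (4, 5, 11); releases (1, 1, 1), pool now (5, 6, 12)
(3) Precisely 1 of the possible complete orderings is a safe sequence.


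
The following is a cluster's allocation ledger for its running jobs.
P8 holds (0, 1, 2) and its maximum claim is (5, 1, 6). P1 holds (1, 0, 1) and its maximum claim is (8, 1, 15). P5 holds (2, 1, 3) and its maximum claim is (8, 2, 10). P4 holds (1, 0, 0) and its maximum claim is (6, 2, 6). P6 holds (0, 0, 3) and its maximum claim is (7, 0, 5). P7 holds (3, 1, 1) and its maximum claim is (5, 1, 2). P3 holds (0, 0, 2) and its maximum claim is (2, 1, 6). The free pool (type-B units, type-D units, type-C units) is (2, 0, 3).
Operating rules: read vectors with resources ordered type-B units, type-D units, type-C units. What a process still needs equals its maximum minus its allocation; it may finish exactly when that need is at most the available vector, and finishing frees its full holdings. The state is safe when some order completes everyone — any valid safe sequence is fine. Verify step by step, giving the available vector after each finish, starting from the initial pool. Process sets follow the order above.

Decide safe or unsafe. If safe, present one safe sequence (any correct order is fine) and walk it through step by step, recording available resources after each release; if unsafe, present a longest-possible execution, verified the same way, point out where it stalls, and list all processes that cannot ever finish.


SAFE, for example via the order P7, P3, P8, P4, P5, P6, P1.
Key observation: the order's first zero-slack moment is P7 ((2, 0, 1) needed, (2, 0, 3) free — a requested resource with nothing to spare).
Check, step by step:
  pool = (2, 0, 3)
  run P7 (needs (2, 0, 1), free (2, 0, 3)); after release of (3, 1, 1) the pool is (5, 1, 4)
  run P3 (needs (2, 1, 4), free (5, 1, 4)); after release of (0, 0, 2) the pool is (5, 1, 6)
  run P8 (needs (5, 0, 4), free (5, 1, 6)); after release of (0, 1, 2) the pool is (5, 2, 8)
  run P4 (needs (5, 2, 6), free (5, 2, 8)); after release of (1, 0, 0) the pool is (6, 2, 8)
  run P5 (needs (6, 1, 7), free (6, 2, 8)); after release of (2, 1, 3) the pool is (8, 3, 11)
  run P6 (needs (7, 0, 2), free (8, 3, 11)); after release of (0, 0, 3) the pool is (8, 3, 14)
  run P1 (needs (7, 1, 14), free (8, 3, 14)); after release of (1, 0, 1) the pool is (9, 3, 15)


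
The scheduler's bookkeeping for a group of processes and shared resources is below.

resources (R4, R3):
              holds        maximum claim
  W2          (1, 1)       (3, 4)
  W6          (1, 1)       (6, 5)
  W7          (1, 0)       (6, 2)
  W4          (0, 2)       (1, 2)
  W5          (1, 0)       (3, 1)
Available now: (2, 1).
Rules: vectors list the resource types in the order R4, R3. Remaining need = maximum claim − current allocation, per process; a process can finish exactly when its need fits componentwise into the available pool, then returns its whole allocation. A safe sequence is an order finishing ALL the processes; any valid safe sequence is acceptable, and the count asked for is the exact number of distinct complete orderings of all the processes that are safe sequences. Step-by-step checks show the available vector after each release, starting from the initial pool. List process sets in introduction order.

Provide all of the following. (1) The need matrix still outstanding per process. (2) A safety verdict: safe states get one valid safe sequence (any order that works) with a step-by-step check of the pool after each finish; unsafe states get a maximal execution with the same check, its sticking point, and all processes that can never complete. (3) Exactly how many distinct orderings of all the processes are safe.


(1) Outstanding need per process (order R4, R3):
  W2: (2, 3)
  W6: (5, 4)
  W7: (5, 2)
  W4: (1, 0)
  W5: (2, 1)
(2) UNSAFE.
Key observation: W4, W2, W5 can finish, but then (4, 4) is all there is, and the blocked group's R4 demands exceed it.
Going as far as possible: W4, W2, W5; after that, nothing fits. Step-by-step check:
  pool = (2, 1)
  W4: need (1, 0) fits (2, 1); releases (0, 2), pool now (2, 3)
  W2: need (2, 3) fits (2, 3); releases (1, 1), pool now (3, 4)
  W5: need (2, 1) fits (3, 4); releases (1, 0), pool now (4, 4)
  blocked: W6 wants (5, 4), pool (4, 4) — not enough R4
  blocked: W7 wants (5, 2), pool (4, 4) — not enough R4
Processes that can never finish: W6 and W7.
(3) Exactly 0 of the possible complete orderings are safe sequences.


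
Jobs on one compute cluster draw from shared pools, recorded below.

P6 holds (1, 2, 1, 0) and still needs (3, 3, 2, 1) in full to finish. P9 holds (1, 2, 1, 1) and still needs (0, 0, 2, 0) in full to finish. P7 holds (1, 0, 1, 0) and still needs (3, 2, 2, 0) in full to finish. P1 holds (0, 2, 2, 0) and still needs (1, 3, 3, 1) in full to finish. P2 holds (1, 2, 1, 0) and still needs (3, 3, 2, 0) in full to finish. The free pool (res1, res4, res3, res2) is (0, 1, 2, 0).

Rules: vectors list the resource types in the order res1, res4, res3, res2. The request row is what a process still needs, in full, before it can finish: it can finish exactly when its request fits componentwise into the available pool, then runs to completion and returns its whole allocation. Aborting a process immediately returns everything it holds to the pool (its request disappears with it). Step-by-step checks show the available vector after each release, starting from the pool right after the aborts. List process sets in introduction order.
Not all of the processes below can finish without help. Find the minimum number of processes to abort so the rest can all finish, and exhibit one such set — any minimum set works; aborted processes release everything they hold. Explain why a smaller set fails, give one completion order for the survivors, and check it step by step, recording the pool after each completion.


Abort P6 and P7.
Key observation: P2 was stuck for good until P6 and P7 gave back (2, 2, 2, 0); in the order shown it finishes at step 2.
Why nothing smaller works — every single abort fails: P6 alone leaves P7 blocked (short on res1); P9 alone leaves P6 blocked (short on res1); P7 alone leaves P6 blocked (short on res1); P1 alone leaves P6 blocked (short on res1); P2 alone leaves P6 blocked (short on res1).
One survivor order: P9, P2, P1. Walking it through (post-abort pool first):
  pool = (2, 3, 4, 0)
  run P9 (needs (0, 0, 2, 0), free (2, 3, 4, 0)); after release of (1, 2, 1, 1) the pool is (3, 5, 5, 1)
  run P2 (needs (3, 3, 2, 0), free (3, 5, 5, 1)); after release of (1, 2, 1, 0) the pool is (4, 7, 6, 1)
  run P1 (needs (1, 3, 3, 1), free (4, 7, 6, 1)); after release of (0, 2, 2, 0) the pool is (4, 9, 8, 1)


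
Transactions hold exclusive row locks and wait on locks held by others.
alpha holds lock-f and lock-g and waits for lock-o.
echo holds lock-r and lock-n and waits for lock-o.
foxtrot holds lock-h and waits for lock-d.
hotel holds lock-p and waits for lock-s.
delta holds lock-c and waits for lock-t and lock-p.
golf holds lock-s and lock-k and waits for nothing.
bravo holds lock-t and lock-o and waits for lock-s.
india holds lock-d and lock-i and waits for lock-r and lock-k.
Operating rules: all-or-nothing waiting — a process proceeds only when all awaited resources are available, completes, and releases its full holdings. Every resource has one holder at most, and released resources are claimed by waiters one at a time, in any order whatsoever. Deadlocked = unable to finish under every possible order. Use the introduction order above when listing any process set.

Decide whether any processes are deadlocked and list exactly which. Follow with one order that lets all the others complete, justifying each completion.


Nothing here is deadlocked.
Key observation: although several processes wait, no cycle exists — each chain bottoms out at a free runner.
A valid finishing order for the others: golf, bravo, alpha, hotel, delta, echo, india, foxtrot.
Verifying each step:
  golf waits on nothing -> runs at once and releases lock-s and lock-k
  bravo: everything it awaited (lock-s) is free; runs, freeing lock-t and lock-o
  alpha: everything it awaited (lock-o) is free; runs, freeing lock-f and lock-g
  hotel: everything it awaited (lock-s) is free; runs, freeing lock-p
  delta: everything it awaited (lock-t and lock-p) is free; runs, freeing lock-c
  echo: everything it awaited (lock-o) is free; runs, freeing lock-r and lock-n
  india: everything it awaited (lock-r and lock-k) is free; runs, freeing lock-d and lock-i
  foxtrot: everything it awaited (lock-d) is free; runs, freeing lock-h


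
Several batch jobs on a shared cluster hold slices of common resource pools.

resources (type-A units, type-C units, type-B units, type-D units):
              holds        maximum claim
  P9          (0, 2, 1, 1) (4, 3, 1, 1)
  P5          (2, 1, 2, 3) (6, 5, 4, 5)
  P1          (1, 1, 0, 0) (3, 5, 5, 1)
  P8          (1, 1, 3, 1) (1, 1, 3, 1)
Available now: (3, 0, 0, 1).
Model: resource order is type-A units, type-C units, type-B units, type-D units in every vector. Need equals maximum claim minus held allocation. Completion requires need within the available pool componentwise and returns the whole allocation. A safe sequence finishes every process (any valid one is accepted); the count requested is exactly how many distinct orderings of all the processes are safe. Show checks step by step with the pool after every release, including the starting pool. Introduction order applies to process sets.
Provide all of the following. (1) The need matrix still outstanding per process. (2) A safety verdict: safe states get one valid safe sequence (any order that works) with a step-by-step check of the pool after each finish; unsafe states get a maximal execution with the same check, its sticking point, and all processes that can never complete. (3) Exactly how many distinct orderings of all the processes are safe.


(1) Remaining need (order type-A units, type-C units, type-B units, type-D units):
  P9: (4, 1, 0, 0)
  P5: (4, 4, 2, 2)
  P1: (2, 4, 5, 1)
  P8: (0, 0, 0, 0)
(2) UNSAFE.
Key observation: even finishing P8, P9 leaves just (4, 3, 4, 3) free — too little type-C units for any of the remaining processes.
Going as far as possible: P8, P9; after that, nothing fits. Step-by-step check:
  pool = (3, 0, 0, 1)
  run P8 (needs (0, 0, 0, 0), free (3, 0, 0, 1)); after release of (1, 1, 3, 1) the pool is (4, 1, 3, 2)
  run P9 (needs (4, 1, 0, 0), free (4, 1, 3, 2)); after release of (0, 2, 1, 1) the pool is (4, 3, 4, 3)
  blocked: P5 wants (4, 4, 2, 2), pool (4, 3, 4, 3) — not enough type-C units
  blocked: P1 wants (2, 4, 5, 1), pool (4, 3, 4, 3) — not enough type-C units and type-B units
Permanently blocked: P5 and P1.
(3) Exactly 0 of the possible complete orderings are safe sequences.
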